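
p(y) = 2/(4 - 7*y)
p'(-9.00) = 0.00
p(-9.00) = 0.03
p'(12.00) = 0.00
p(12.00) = -0.02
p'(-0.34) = 0.34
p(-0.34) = 0.31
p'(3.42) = 0.04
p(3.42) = -0.10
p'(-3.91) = 0.01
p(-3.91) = 0.06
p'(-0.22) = 0.46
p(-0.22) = 0.36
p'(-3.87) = 0.01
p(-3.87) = 0.06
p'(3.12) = 0.04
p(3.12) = -0.11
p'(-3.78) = 0.02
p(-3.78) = 0.07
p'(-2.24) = 0.04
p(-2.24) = 0.10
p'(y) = 14/(4 - 7*y)^2 = 14/(7*y - 4)^2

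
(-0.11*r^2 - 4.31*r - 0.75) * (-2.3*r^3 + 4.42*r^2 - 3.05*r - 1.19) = 0.253*r^5 + 9.4268*r^4 - 16.9897*r^3 + 9.9614*r^2 + 7.4164*r + 0.8925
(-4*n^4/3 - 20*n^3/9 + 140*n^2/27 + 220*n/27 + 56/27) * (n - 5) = -4*n^5/3 + 40*n^4/9 + 440*n^3/27 - 160*n^2/9 - 116*n/3 - 280/27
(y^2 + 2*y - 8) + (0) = y^2 + 2*y - 8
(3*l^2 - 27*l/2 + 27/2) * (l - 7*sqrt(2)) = 3*l^3 - 21*sqrt(2)*l^2 - 27*l^2/2 + 27*l/2 + 189*sqrt(2)*l/2 - 189*sqrt(2)/2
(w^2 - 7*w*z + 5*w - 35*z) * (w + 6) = w^3 - 7*w^2*z + 11*w^2 - 77*w*z + 30*w - 210*z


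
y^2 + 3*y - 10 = (y - 2)*(y + 5)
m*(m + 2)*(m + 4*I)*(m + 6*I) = m^4 + 2*m^3 + 10*I*m^3 - 24*m^2 + 20*I*m^2 - 48*m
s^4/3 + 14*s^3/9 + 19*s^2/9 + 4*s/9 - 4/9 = (s/3 + 1/3)*(s - 1/3)*(s + 2)^2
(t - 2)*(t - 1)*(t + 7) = t^3 + 4*t^2 - 19*t + 14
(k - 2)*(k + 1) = k^2 - k - 2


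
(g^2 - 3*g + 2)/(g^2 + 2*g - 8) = (g - 1)/(g + 4)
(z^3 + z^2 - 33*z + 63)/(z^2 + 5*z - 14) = (z^2 - 6*z + 9)/(z - 2)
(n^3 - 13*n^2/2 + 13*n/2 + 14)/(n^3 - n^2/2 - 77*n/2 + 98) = (n + 1)/(n + 7)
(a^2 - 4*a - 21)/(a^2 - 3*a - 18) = (a - 7)/(a - 6)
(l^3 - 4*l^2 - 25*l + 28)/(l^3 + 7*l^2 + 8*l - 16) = (l - 7)/(l + 4)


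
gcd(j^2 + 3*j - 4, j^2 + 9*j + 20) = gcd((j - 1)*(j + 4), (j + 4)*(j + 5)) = j + 4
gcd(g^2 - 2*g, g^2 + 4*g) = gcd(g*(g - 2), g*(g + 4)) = g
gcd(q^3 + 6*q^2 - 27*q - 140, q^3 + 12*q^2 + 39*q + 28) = q^2 + 11*q + 28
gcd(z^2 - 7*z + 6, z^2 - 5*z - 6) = z - 6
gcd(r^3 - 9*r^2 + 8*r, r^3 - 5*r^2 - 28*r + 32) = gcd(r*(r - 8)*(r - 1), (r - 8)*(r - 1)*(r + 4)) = r^2 - 9*r + 8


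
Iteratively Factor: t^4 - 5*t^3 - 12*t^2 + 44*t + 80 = (t - 5)*(t^3 - 12*t - 16) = (t - 5)*(t - 4)*(t^2 + 4*t + 4) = (t - 5)*(t - 4)*(t + 2)*(t + 2)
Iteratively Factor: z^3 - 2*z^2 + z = (z - 1)*(z^2 - z) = (z - 1)^2*(z)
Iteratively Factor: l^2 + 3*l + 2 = (l + 2)*(l + 1)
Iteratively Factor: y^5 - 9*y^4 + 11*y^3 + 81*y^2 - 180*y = (y - 4)*(y^4 - 5*y^3 - 9*y^2 + 45*y) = (y - 4)*(y + 3)*(y^3 - 8*y^2 + 15*y) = (y - 5)*(y - 4)*(y + 3)*(y^2 - 3*y) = y*(y - 5)*(y - 4)*(y + 3)*(y - 3)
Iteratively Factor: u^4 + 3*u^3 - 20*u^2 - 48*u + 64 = (u - 1)*(u^3 + 4*u^2 - 16*u - 64) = (u - 1)*(u + 4)*(u^2 - 16) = (u - 1)*(u + 4)^2*(u - 4)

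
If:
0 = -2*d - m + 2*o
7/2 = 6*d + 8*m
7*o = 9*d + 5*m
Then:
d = -3/4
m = 1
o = -1/4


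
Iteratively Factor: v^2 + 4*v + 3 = (v + 1)*(v + 3)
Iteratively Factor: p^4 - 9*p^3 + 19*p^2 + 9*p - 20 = (p - 4)*(p^3 - 5*p^2 - p + 5) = (p - 5)*(p - 4)*(p^2 - 1) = (p - 5)*(p - 4)*(p - 1)*(p + 1)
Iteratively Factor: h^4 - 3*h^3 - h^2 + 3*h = (h - 3)*(h^3 - h) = (h - 3)*(h - 1)*(h^2 + h) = (h - 3)*(h - 1)*(h + 1)*(h)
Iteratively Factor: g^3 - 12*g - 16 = (g + 2)*(g^2 - 2*g - 8) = (g - 4)*(g + 2)*(g + 2)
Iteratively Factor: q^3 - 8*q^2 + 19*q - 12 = (q - 4)*(q^2 - 4*q + 3) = (q - 4)*(q - 1)*(q - 3)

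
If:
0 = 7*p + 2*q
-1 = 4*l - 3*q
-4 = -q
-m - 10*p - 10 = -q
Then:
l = 11/4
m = 38/7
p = -8/7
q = 4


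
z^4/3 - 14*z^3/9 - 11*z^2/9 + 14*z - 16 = (z/3 + 1)*(z - 3)*(z - 8/3)*(z - 2)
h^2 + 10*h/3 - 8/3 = (h - 2/3)*(h + 4)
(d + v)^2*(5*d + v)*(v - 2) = 5*d^3*v - 10*d^3 + 11*d^2*v^2 - 22*d^2*v + 7*d*v^3 - 14*d*v^2 + v^4 - 2*v^3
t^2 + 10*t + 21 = (t + 3)*(t + 7)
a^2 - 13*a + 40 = (a - 8)*(a - 5)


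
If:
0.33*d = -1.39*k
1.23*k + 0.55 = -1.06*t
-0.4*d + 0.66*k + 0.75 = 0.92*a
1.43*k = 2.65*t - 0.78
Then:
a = -0.40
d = 2.01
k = -0.48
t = 0.04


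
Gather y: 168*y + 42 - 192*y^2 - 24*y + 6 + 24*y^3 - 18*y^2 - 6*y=24*y^3 - 210*y^2 + 138*y + 48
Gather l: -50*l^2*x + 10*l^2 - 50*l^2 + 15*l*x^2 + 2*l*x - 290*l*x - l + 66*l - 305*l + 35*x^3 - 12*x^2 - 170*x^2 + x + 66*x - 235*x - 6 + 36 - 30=l^2*(-50*x - 40) + l*(15*x^2 - 288*x - 240) + 35*x^3 - 182*x^2 - 168*x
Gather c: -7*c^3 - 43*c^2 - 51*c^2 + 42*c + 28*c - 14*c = -7*c^3 - 94*c^2 + 56*c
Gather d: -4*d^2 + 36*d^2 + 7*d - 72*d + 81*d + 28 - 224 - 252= 32*d^2 + 16*d - 448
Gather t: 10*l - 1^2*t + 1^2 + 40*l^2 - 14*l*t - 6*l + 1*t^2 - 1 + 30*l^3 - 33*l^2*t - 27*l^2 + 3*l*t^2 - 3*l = 30*l^3 + 13*l^2 + l + t^2*(3*l + 1) + t*(-33*l^2 - 14*l - 1)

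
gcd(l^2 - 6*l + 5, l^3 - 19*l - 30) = l - 5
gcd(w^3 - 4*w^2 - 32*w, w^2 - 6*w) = w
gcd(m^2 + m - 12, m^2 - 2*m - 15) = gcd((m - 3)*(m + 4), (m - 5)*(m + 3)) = 1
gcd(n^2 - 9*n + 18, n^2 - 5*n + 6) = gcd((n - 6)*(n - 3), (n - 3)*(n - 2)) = n - 3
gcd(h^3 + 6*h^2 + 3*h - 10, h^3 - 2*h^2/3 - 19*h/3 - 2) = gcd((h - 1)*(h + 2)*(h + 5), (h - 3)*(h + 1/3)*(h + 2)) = h + 2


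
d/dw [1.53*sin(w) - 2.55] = 1.53*cos(w)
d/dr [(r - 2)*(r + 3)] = 2*r + 1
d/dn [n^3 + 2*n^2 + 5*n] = 3*n^2 + 4*n + 5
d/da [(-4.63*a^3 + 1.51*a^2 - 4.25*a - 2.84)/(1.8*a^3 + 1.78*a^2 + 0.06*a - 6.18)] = (-10.9594*a^4 + 14.7444*a^3 + 108.8318*a^2 - 8.5532*a + 26.4354)/(3.24*a^6 + 6.408*a^5 + 3.3844*a^4 - 22.0344*a^3 - 21.9972*a^2 - 0.7416*a + 38.1924)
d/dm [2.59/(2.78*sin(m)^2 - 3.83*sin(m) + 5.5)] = (9.9197 - 14.4004*sin(m))*cos(m)/(2.78*sin(m)^2 - 3.83*sin(m) + 5.5)^2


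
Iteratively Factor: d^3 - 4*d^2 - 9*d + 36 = (d - 4)*(d^2 - 9) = (d - 4)*(d - 3)*(d + 3)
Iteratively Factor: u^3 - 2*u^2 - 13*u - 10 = (u - 5)*(u^2 + 3*u + 2) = (u - 5)*(u + 2)*(u + 1)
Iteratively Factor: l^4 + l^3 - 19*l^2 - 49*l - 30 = (l - 5)*(l^3 + 6*l^2 + 11*l + 6) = (l - 5)*(l + 1)*(l^2 + 5*l + 6) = (l - 5)*(l + 1)*(l + 2)*(l + 3)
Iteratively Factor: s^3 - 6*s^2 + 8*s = (s - 4)*(s^2 - 2*s) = s*(s - 4)*(s - 2)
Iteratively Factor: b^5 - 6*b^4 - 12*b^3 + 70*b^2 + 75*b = (b - 5)*(b^4 - b^3 - 17*b^2 - 15*b) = (b - 5)*(b + 3)*(b^3 - 4*b^2 - 5*b) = (b - 5)*(b + 1)*(b + 3)*(b^2 - 5*b) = b*(b - 5)*(b + 1)*(b + 3)*(b - 5)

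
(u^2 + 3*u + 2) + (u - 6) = u^2 + 4*u - 4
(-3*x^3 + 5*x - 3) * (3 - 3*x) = 9*x^4 - 9*x^3 - 15*x^2 + 24*x - 9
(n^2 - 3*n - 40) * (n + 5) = n^3 + 2*n^2 - 55*n - 200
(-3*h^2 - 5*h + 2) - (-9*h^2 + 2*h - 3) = 6*h^2 - 7*h + 5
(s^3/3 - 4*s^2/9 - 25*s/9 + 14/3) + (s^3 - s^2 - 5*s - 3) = 4*s^3/3 - 13*s^2/9 - 70*s/9 + 5/3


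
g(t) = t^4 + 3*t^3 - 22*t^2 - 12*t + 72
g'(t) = 4*t^3 + 9*t^2 - 44*t - 12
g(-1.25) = 49.21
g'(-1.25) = 49.25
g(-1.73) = 20.34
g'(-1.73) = 70.35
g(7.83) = 3828.17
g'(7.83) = 2115.45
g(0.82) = 49.47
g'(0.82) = -39.82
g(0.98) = 42.86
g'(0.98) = -42.71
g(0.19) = 68.95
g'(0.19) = -20.01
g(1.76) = 8.68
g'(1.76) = -39.75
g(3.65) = 58.48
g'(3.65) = 141.81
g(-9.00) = 2772.00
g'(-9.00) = -1803.00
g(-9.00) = 2772.00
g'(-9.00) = -1803.00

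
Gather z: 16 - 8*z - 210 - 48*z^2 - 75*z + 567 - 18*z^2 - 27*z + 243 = -66*z^2 - 110*z + 616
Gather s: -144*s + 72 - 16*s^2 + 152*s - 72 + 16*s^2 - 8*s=0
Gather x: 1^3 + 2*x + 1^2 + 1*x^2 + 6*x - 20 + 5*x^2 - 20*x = 6*x^2 - 12*x - 18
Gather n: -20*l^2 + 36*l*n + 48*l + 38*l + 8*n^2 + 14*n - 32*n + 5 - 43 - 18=-20*l^2 + 86*l + 8*n^2 + n*(36*l - 18) - 56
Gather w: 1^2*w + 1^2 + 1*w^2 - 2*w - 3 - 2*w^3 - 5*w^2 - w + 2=-2*w^3 - 4*w^2 - 2*w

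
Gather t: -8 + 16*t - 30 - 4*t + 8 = 12*t - 30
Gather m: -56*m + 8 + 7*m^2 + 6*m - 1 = 7*m^2 - 50*m + 7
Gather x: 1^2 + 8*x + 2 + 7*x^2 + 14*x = 7*x^2 + 22*x + 3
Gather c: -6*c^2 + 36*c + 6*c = -6*c^2 + 42*c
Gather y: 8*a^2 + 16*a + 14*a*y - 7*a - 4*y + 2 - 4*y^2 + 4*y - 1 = 8*a^2 + 14*a*y + 9*a - 4*y^2 + 1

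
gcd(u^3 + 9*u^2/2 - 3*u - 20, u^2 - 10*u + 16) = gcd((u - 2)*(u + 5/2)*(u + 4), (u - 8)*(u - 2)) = u - 2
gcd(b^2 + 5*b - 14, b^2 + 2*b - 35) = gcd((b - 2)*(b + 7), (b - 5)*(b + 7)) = b + 7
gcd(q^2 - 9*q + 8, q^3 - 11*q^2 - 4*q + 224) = q - 8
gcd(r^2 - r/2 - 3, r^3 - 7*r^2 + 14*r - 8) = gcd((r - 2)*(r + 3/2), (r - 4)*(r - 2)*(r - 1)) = r - 2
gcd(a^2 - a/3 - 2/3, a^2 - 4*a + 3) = a - 1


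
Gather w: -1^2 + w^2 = w^2 - 1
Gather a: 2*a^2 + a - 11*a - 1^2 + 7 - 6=2*a^2 - 10*a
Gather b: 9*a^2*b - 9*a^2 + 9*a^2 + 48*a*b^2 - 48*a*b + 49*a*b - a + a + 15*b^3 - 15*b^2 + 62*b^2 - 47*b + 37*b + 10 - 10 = 15*b^3 + b^2*(48*a + 47) + b*(9*a^2 + a - 10)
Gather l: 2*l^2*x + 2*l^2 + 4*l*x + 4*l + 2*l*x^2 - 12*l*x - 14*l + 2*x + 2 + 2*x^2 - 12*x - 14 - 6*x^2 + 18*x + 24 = l^2*(2*x + 2) + l*(2*x^2 - 8*x - 10) - 4*x^2 + 8*x + 12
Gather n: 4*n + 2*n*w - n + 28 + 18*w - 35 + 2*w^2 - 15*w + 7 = n*(2*w + 3) + 2*w^2 + 3*w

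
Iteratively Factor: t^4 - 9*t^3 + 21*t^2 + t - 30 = (t + 1)*(t^3 - 10*t^2 + 31*t - 30) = (t - 2)*(t + 1)*(t^2 - 8*t + 15) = (t - 5)*(t - 2)*(t + 1)*(t - 3)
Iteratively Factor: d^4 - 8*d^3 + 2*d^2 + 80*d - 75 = (d + 3)*(d^3 - 11*d^2 + 35*d - 25) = (d - 5)*(d + 3)*(d^2 - 6*d + 5) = (d - 5)^2*(d + 3)*(d - 1)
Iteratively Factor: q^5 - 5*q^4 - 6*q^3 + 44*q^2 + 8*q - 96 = (q + 2)*(q^4 - 7*q^3 + 8*q^2 + 28*q - 48) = (q + 2)^2*(q^3 - 9*q^2 + 26*q - 24) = (q - 4)*(q + 2)^2*(q^2 - 5*q + 6) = (q - 4)*(q - 3)*(q + 2)^2*(q - 2)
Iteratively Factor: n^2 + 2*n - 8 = (n + 4)*(n - 2)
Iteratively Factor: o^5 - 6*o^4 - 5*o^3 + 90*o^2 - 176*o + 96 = (o - 1)*(o^4 - 5*o^3 - 10*o^2 + 80*o - 96) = (o - 4)*(o - 1)*(o^3 - o^2 - 14*o + 24) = (o - 4)*(o - 2)*(o - 1)*(o^2 + o - 12) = (o - 4)*(o - 3)*(o - 2)*(o - 1)*(o + 4)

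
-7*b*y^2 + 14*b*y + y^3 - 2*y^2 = y*(-7*b + y)*(y - 2)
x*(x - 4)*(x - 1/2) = x^3 - 9*x^2/2 + 2*x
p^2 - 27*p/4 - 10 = (p - 8)*(p + 5/4)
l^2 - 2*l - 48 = (l - 8)*(l + 6)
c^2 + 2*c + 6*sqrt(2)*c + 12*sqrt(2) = (c + 2)*(c + 6*sqrt(2))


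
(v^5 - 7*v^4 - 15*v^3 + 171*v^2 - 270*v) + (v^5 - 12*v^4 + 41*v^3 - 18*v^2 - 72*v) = 2*v^5 - 19*v^4 + 26*v^3 + 153*v^2 - 342*v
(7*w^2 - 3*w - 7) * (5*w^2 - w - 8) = 35*w^4 - 22*w^3 - 88*w^2 + 31*w + 56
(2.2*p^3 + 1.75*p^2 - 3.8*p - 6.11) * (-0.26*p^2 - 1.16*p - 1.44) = -0.572*p^5 - 3.007*p^4 - 4.21*p^3 + 3.4766*p^2 + 12.5596*p + 8.7984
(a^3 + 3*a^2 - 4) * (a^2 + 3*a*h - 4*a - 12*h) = a^5 + 3*a^4*h - a^4 - 3*a^3*h - 12*a^3 - 36*a^2*h - 4*a^2 - 12*a*h + 16*a + 48*h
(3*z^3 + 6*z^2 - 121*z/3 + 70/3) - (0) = 3*z^3 + 6*z^2 - 121*z/3 + 70/3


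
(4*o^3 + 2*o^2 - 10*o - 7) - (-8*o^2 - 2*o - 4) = 4*o^3 + 10*o^2 - 8*o - 3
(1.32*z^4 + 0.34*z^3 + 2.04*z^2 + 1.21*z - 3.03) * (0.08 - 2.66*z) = -3.5112*z^5 - 0.7988*z^4 - 5.3992*z^3 - 3.0554*z^2 + 8.1566*z - 0.2424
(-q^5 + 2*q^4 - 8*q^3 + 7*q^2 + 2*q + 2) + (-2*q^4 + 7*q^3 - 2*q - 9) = -q^5 - q^3 + 7*q^2 - 7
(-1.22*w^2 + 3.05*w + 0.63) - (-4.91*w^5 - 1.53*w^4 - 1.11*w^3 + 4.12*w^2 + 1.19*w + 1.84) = 4.91*w^5 + 1.53*w^4 + 1.11*w^3 - 5.34*w^2 + 1.86*w - 1.21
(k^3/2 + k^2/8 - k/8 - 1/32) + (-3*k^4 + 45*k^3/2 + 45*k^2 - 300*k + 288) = -3*k^4 + 23*k^3 + 361*k^2/8 - 2401*k/8 + 9215/32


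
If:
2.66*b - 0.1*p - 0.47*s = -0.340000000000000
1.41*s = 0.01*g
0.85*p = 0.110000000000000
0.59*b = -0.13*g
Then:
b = -0.12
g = 0.55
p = 0.13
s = 0.00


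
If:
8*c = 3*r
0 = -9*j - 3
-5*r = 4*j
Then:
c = 1/10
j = -1/3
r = 4/15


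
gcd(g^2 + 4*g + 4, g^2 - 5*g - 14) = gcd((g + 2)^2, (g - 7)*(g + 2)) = g + 2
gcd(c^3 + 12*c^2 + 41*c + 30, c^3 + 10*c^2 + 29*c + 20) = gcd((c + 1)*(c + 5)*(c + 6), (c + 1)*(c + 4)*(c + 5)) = c^2 + 6*c + 5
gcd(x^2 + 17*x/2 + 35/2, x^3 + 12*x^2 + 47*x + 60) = x + 5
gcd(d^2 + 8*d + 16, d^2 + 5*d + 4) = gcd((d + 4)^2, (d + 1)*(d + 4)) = d + 4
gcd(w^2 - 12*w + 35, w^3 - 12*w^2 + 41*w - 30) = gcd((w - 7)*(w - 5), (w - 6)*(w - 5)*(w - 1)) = w - 5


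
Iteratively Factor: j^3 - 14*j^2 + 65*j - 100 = (j - 4)*(j^2 - 10*j + 25) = (j - 5)*(j - 4)*(j - 5)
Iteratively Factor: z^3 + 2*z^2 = (z + 2)*(z^2) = z*(z + 2)*(z)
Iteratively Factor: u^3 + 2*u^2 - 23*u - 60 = (u + 3)*(u^2 - u - 20) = (u - 5)*(u + 3)*(u + 4)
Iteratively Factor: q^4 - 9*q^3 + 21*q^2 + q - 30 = (q - 3)*(q^3 - 6*q^2 + 3*q + 10) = (q - 5)*(q - 3)*(q^2 - q - 2) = (q - 5)*(q - 3)*(q - 2)*(q + 1)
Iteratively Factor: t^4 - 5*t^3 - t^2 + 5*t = (t + 1)*(t^3 - 6*t^2 + 5*t) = (t - 5)*(t + 1)*(t^2 - t) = t*(t - 5)*(t + 1)*(t - 1)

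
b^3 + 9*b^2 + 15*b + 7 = (b + 1)^2*(b + 7)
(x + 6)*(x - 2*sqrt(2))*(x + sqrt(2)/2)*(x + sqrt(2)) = x^4 - sqrt(2)*x^3/2 + 6*x^3 - 5*x^2 - 3*sqrt(2)*x^2 - 30*x - 2*sqrt(2)*x - 12*sqrt(2)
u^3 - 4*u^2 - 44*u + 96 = (u - 8)*(u - 2)*(u + 6)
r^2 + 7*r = r*(r + 7)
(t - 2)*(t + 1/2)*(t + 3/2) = t^3 - 13*t/4 - 3/2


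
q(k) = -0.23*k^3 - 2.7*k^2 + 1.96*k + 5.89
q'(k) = -0.69*k^2 - 5.4*k + 1.96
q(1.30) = 3.37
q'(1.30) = -6.23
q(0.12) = 6.09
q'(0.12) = 1.30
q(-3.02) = -18.32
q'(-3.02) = 11.97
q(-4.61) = -37.99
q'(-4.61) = 12.19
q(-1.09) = 0.84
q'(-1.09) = 7.03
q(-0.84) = 2.47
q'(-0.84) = 6.01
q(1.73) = 0.01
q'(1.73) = -9.45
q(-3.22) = -20.74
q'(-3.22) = 12.19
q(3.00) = -18.74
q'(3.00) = -20.45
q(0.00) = 5.89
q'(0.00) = 1.96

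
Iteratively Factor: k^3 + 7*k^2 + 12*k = (k + 3)*(k^2 + 4*k) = k*(k + 3)*(k + 4)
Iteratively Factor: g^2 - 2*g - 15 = (g - 5)*(g + 3)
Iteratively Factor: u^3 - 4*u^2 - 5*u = (u + 1)*(u^2 - 5*u) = u*(u + 1)*(u - 5)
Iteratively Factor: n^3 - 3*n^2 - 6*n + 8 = (n - 4)*(n^2 + n - 2) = (n - 4)*(n - 1)*(n + 2)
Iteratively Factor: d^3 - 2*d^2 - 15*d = (d + 3)*(d^2 - 5*d) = (d - 5)*(d + 3)*(d)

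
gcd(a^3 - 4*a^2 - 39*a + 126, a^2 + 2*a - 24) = a + 6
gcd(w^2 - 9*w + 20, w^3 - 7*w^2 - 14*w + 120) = w - 5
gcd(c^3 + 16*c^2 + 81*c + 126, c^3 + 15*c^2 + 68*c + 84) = c^2 + 13*c + 42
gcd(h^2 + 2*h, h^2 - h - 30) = 1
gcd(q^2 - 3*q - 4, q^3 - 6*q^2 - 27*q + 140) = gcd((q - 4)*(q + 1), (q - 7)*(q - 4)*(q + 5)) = q - 4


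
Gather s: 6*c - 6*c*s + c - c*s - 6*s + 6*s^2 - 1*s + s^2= 7*c + 7*s^2 + s*(-7*c - 7)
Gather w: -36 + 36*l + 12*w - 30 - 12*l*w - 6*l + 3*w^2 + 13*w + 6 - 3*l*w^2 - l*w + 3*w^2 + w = 30*l + w^2*(6 - 3*l) + w*(26 - 13*l) - 60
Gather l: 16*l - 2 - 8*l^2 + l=-8*l^2 + 17*l - 2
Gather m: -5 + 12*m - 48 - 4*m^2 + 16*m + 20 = -4*m^2 + 28*m - 33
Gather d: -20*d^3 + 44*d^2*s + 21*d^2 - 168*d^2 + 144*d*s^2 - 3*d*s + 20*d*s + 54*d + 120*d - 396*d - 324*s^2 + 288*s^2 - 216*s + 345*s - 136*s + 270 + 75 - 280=-20*d^3 + d^2*(44*s - 147) + d*(144*s^2 + 17*s - 222) - 36*s^2 - 7*s + 65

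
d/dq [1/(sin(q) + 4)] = -cos(q)/(sin(q) + 4)^2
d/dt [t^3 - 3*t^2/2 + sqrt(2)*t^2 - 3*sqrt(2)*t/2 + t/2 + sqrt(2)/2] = 3*t^2 - 3*t + 2*sqrt(2)*t - 3*sqrt(2)/2 + 1/2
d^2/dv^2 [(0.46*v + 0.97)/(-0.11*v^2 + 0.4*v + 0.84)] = ((0.22*v - 0.4)*(0.44*v - 0.8)*(0.46*v + 0.97) + (0.3036*v - 0.1546)*(-0.11*v^2 + 0.4*v + 0.84))/(-0.11*v^2 + 0.4*v + 0.84)^3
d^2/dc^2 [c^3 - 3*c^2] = 6*c - 6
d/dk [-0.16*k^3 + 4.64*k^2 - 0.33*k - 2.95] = -0.48*k^2 + 9.28*k - 0.33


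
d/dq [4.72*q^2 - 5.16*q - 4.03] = 9.44*q - 5.16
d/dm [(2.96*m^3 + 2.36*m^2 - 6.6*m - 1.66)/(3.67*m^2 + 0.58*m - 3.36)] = (10.8632*m^4 + 3.4336*m^3 - 4.246*m^2 - 3.6748*m + 23.1388)/(13.4689*m^4 + 4.2572*m^3 - 24.326*m^2 - 3.8976*m + 11.2896)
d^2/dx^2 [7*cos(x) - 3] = -7*cos(x)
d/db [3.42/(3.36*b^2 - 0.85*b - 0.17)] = (2.907 - 22.9824*b)/(-3.36*b^2 + 0.85*b + 0.17)^2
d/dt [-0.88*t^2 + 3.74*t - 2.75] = 3.74 - 1.76*t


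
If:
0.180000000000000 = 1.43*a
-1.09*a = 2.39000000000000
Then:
No Solution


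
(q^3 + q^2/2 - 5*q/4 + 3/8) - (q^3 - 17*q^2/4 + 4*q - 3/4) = 19*q^2/4 - 21*q/4 + 9/8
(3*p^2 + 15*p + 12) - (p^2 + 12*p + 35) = 2*p^2 + 3*p - 23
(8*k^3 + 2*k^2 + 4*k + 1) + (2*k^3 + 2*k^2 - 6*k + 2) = 10*k^3 + 4*k^2 - 2*k + 3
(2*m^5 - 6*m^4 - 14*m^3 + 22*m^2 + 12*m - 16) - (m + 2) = 2*m^5 - 6*m^4 - 14*m^3 + 22*m^2 + 11*m - 18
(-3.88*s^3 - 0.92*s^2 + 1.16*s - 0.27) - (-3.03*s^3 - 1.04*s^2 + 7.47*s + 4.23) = -0.85*s^3 + 0.12*s^2 - 6.31*s - 4.5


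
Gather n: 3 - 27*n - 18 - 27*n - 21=-54*n - 36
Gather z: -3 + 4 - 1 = 0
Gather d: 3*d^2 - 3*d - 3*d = 3*d^2 - 6*d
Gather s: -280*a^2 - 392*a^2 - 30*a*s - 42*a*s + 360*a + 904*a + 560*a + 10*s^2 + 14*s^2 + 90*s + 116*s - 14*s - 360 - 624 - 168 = -672*a^2 + 1824*a + 24*s^2 + s*(192 - 72*a) - 1152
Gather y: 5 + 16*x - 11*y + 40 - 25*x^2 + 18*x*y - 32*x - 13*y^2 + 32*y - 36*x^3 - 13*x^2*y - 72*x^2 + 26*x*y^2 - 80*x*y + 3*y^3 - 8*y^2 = -36*x^3 - 97*x^2 - 16*x + 3*y^3 + y^2*(26*x - 21) + y*(-13*x^2 - 62*x + 21) + 45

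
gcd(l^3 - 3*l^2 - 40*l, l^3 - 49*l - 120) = l^2 - 3*l - 40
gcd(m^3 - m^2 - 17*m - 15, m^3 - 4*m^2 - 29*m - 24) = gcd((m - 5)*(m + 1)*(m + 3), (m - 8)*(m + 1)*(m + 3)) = m^2 + 4*m + 3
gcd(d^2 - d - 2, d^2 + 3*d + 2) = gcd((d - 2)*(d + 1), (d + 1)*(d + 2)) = d + 1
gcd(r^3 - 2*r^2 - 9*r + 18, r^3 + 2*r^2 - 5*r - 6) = r^2 + r - 6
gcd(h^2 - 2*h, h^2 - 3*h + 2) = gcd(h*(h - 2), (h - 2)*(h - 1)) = h - 2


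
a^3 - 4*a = a*(a - 2)*(a + 2)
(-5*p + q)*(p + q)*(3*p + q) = -15*p^3 - 17*p^2*q - p*q^2 + q^3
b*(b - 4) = b^2 - 4*b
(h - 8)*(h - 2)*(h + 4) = h^3 - 6*h^2 - 24*h + 64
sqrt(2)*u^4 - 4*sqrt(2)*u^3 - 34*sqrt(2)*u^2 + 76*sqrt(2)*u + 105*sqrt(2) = (u - 7)*(u - 3)*(u + 5)*(sqrt(2)*u + sqrt(2))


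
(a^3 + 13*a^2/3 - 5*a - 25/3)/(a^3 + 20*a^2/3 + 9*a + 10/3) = (3*a - 5)/(3*a + 2)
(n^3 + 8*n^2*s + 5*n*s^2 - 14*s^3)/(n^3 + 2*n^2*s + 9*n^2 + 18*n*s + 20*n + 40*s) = (n^2 + 6*n*s - 7*s^2)/(n^2 + 9*n + 20)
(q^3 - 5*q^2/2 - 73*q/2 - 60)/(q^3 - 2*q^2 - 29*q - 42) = (q^2 - 11*q/2 - 20)/(q^2 - 5*q - 14)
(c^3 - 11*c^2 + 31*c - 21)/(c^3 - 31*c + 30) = (c^2 - 10*c + 21)/(c^2 + c - 30)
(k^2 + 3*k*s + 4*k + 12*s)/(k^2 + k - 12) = (k + 3*s)/(k - 3)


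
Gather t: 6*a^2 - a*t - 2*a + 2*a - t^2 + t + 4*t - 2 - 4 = 6*a^2 - t^2 + t*(5 - a) - 6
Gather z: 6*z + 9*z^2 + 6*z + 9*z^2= 18*z^2 + 12*z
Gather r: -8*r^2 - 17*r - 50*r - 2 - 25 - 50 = -8*r^2 - 67*r - 77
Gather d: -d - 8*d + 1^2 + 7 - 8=-9*d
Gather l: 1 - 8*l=1 - 8*l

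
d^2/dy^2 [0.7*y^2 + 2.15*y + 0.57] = 1.40000000000000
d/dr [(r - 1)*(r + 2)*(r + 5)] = 3*r^2 + 12*r + 3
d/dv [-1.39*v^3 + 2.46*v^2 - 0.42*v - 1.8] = -4.17*v^2 + 4.92*v - 0.42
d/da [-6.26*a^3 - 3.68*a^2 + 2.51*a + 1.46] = -18.78*a^2 - 7.36*a + 2.51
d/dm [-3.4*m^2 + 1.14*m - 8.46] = 1.14 - 6.8*m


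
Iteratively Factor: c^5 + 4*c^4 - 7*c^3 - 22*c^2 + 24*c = (c)*(c^4 + 4*c^3 - 7*c^2 - 22*c + 24) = c*(c - 2)*(c^3 + 6*c^2 + 5*c - 12) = c*(c - 2)*(c - 1)*(c^2 + 7*c + 12) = c*(c - 2)*(c - 1)*(c + 3)*(c + 4)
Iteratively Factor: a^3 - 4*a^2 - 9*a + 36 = (a + 3)*(a^2 - 7*a + 12) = (a - 3)*(a + 3)*(a - 4)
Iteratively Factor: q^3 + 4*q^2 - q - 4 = (q + 4)*(q^2 - 1) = (q + 1)*(q + 4)*(q - 1)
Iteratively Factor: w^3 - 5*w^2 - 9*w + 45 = (w - 5)*(w^2 - 9) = (w - 5)*(w + 3)*(w - 3)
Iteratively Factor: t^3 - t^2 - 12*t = (t)*(t^2 - t - 12) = t*(t + 3)*(t - 4)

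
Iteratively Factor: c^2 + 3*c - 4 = (c + 4)*(c - 1)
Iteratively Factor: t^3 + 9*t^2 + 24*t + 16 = (t + 4)*(t^2 + 5*t + 4) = (t + 4)^2*(t + 1)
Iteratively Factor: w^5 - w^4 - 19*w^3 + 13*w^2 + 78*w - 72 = (w - 2)*(w^4 + w^3 - 17*w^2 - 21*w + 36) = (w - 2)*(w + 3)*(w^3 - 2*w^2 - 11*w + 12) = (w - 4)*(w - 2)*(w + 3)*(w^2 + 2*w - 3) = (w - 4)*(w - 2)*(w - 1)*(w + 3)*(w + 3)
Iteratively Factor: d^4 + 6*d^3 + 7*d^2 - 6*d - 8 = (d - 1)*(d^3 + 7*d^2 + 14*d + 8) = (d - 1)*(d + 4)*(d^2 + 3*d + 2) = (d - 1)*(d + 2)*(d + 4)*(d + 1)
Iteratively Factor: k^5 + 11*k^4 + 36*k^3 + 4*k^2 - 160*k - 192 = (k + 4)*(k^4 + 7*k^3 + 8*k^2 - 28*k - 48) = (k - 2)*(k + 4)*(k^3 + 9*k^2 + 26*k + 24) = (k - 2)*(k + 2)*(k + 4)*(k^2 + 7*k + 12) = (k - 2)*(k + 2)*(k + 4)^2*(k + 3)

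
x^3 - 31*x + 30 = (x - 5)*(x - 1)*(x + 6)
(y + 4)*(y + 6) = y^2 + 10*y + 24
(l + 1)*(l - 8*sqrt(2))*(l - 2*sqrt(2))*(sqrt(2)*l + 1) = sqrt(2)*l^4 - 19*l^3 + sqrt(2)*l^3 - 19*l^2 + 22*sqrt(2)*l^2 + 22*sqrt(2)*l + 32*l + 32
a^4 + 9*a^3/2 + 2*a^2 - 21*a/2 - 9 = (a - 3/2)*(a + 1)*(a + 2)*(a + 3)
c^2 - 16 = (c - 4)*(c + 4)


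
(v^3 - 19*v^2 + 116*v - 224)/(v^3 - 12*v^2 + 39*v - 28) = (v - 8)/(v - 1)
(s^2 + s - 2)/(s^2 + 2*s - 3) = (s + 2)/(s + 3)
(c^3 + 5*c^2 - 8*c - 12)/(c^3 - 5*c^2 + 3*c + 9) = (c^2 + 4*c - 12)/(c^2 - 6*c + 9)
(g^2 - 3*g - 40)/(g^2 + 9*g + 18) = (g^2 - 3*g - 40)/(g^2 + 9*g + 18)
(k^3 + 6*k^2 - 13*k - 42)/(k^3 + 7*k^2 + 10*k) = (k^2 + 4*k - 21)/(k*(k + 5))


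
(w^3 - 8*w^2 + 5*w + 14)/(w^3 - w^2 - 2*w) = (w - 7)/w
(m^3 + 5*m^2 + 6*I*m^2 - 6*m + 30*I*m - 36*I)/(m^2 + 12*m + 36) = (m^2 + m*(-1 + 6*I) - 6*I)/(m + 6)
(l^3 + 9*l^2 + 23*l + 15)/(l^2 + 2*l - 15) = (l^2 + 4*l + 3)/(l - 3)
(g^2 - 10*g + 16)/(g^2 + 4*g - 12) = (g - 8)/(g + 6)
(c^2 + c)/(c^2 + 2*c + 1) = c/(c + 1)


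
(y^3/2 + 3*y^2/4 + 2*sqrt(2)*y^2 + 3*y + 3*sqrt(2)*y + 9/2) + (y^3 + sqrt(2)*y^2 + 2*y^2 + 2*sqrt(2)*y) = 3*y^3/2 + 11*y^2/4 + 3*sqrt(2)*y^2 + 3*y + 5*sqrt(2)*y + 9/2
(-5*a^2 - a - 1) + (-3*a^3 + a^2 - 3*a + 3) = -3*a^3 - 4*a^2 - 4*a + 2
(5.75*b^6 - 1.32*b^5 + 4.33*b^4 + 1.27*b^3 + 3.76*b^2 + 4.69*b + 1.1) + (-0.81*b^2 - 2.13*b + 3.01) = 5.75*b^6 - 1.32*b^5 + 4.33*b^4 + 1.27*b^3 + 2.95*b^2 + 2.56*b + 4.11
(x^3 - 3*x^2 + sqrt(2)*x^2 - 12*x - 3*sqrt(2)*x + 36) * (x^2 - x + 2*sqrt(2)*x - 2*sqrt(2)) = x^5 - 4*x^4 + 3*sqrt(2)*x^4 - 12*sqrt(2)*x^3 - 5*x^3 - 15*sqrt(2)*x^2 + 32*x^2 - 24*x + 96*sqrt(2)*x - 72*sqrt(2)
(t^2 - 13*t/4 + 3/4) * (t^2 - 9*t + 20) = t^4 - 49*t^3/4 + 50*t^2 - 287*t/4 + 15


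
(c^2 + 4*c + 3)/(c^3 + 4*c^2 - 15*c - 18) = (c + 3)/(c^2 + 3*c - 18)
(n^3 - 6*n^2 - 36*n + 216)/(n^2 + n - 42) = (n^2 - 36)/(n + 7)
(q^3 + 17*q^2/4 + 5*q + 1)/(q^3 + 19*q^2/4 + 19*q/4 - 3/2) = (4*q^2 + 9*q + 2)/(4*q^2 + 11*q - 3)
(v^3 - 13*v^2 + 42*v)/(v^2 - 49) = v*(v - 6)/(v + 7)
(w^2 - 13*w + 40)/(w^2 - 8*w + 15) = (w - 8)/(w - 3)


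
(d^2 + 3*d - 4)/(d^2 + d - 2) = (d + 4)/(d + 2)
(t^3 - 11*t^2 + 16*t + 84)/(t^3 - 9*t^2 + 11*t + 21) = (t^2 - 4*t - 12)/(t^2 - 2*t - 3)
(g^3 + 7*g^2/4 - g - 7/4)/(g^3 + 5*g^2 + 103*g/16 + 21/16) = 4*(g^2 - 1)/(4*g^2 + 13*g + 3)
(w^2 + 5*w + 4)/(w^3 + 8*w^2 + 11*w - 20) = (w + 1)/(w^2 + 4*w - 5)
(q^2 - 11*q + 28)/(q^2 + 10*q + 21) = (q^2 - 11*q + 28)/(q^2 + 10*q + 21)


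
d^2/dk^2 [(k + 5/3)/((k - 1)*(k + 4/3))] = 2*(27*k^3 + 135*k^2 + 153*k + 77)/(27*k^6 + 27*k^5 - 99*k^4 - 71*k^3 + 132*k^2 + 48*k - 64)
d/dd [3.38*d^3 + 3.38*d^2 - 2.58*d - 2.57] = 10.14*d^2 + 6.76*d - 2.58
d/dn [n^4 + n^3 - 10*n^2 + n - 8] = 4*n^3 + 3*n^2 - 20*n + 1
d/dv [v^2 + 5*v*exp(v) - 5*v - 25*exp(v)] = 5*v*exp(v) + 2*v - 20*exp(v) - 5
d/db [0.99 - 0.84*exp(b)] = -0.84*exp(b)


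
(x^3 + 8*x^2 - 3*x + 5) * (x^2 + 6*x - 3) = x^5 + 14*x^4 + 42*x^3 - 37*x^2 + 39*x - 15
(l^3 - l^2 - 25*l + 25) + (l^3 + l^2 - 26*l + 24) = 2*l^3 - 51*l + 49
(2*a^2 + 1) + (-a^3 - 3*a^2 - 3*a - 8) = -a^3 - a^2 - 3*a - 7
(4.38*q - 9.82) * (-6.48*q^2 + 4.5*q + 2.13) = -28.3824*q^3 + 83.3436*q^2 - 34.8606*q - 20.9166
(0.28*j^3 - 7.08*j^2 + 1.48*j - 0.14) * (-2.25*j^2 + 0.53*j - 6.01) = -0.63*j^5 + 16.0784*j^4 - 8.7652*j^3 + 43.6502*j^2 - 8.969*j + 0.8414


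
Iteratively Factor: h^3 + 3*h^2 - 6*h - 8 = (h + 1)*(h^2 + 2*h - 8) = (h + 1)*(h + 4)*(h - 2)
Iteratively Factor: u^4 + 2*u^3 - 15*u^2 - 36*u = (u + 3)*(u^3 - u^2 - 12*u) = (u - 4)*(u + 3)*(u^2 + 3*u) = u*(u - 4)*(u + 3)*(u + 3)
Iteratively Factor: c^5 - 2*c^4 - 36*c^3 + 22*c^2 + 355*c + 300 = (c - 5)*(c^4 + 3*c^3 - 21*c^2 - 83*c - 60) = (c - 5)*(c + 4)*(c^3 - c^2 - 17*c - 15) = (c - 5)*(c + 1)*(c + 4)*(c^2 - 2*c - 15) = (c - 5)^2*(c + 1)*(c + 4)*(c + 3)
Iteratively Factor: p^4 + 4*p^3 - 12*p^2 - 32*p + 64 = (p - 2)*(p^3 + 6*p^2 - 32) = (p - 2)^2*(p^2 + 8*p + 16) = (p - 2)^2*(p + 4)*(p + 4)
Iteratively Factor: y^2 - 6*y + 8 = (y - 2)*(y - 4)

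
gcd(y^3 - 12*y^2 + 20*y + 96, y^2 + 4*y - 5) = 1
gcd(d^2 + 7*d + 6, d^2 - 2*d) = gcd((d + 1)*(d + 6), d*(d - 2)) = 1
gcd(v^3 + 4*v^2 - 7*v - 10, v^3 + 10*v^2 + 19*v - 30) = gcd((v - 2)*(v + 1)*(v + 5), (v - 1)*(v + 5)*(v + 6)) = v + 5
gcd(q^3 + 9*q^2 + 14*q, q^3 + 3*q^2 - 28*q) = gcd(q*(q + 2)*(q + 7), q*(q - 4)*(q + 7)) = q^2 + 7*q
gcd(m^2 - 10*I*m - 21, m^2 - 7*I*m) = m - 7*I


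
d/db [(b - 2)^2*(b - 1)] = (b - 2)*(3*b - 4)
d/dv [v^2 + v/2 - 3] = 2*v + 1/2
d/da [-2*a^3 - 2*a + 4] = -6*a^2 - 2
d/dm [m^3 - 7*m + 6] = 3*m^2 - 7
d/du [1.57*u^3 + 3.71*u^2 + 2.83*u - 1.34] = 4.71*u^2 + 7.42*u + 2.83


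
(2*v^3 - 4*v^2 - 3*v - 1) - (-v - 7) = 2*v^3 - 4*v^2 - 2*v + 6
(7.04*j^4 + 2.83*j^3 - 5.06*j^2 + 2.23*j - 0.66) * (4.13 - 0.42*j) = -2.9568*j^5 + 27.8866*j^4 + 13.8131*j^3 - 21.8344*j^2 + 9.4871*j - 2.7258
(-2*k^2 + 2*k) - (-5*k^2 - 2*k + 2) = 3*k^2 + 4*k - 2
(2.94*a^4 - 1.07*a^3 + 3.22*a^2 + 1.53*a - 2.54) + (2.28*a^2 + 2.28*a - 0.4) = 2.94*a^4 - 1.07*a^3 + 5.5*a^2 + 3.81*a - 2.94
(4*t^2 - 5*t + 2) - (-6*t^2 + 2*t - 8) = 10*t^2 - 7*t + 10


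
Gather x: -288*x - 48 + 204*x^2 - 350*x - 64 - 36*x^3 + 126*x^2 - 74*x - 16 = -36*x^3 + 330*x^2 - 712*x - 128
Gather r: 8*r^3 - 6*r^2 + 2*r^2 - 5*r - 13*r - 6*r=8*r^3 - 4*r^2 - 24*r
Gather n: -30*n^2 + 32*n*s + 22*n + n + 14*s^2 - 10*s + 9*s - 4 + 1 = -30*n^2 + n*(32*s + 23) + 14*s^2 - s - 3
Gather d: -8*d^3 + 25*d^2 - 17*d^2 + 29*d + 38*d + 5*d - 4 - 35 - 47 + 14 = -8*d^3 + 8*d^2 + 72*d - 72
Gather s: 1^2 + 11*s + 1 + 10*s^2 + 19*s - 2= 10*s^2 + 30*s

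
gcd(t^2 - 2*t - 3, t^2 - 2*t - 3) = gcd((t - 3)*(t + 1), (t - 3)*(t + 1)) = t^2 - 2*t - 3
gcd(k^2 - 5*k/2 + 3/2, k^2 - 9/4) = k - 3/2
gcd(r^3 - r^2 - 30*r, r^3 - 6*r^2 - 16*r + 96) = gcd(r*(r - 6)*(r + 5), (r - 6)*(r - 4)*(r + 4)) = r - 6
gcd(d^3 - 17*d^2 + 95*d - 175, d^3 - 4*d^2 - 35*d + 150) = d^2 - 10*d + 25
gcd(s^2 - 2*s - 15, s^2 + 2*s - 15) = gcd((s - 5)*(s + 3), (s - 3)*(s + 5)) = 1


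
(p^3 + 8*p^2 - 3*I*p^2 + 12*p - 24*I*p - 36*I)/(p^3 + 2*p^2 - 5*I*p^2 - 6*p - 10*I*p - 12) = (p + 6)/(p - 2*I)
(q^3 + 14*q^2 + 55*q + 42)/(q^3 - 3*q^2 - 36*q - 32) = (q^2 + 13*q + 42)/(q^2 - 4*q - 32)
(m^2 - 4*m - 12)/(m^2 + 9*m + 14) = (m - 6)/(m + 7)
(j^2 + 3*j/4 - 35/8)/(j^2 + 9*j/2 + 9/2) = (8*j^2 + 6*j - 35)/(4*(2*j^2 + 9*j + 9))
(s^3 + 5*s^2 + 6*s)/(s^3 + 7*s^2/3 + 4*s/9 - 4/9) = 9*s*(s + 3)/(9*s^2 + 3*s - 2)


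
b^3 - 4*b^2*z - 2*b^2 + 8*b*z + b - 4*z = (b - 1)^2*(b - 4*z)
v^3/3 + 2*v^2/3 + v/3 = v*(v/3 + 1/3)*(v + 1)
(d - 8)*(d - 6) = d^2 - 14*d + 48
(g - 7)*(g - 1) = g^2 - 8*g + 7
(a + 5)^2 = a^2 + 10*a + 25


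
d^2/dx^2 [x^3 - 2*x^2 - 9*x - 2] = 6*x - 4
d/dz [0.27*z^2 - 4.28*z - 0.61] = 0.54*z - 4.28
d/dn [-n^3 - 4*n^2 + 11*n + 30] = -3*n^2 - 8*n + 11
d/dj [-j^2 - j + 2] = -2*j - 1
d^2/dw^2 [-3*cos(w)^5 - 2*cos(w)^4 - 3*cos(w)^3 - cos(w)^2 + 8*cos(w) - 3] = 75*cos(w)^5 + 32*cos(w)^4 - 33*cos(w)^3 - 20*cos(w)^2 - 26*cos(w) - 2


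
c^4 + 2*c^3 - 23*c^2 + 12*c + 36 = (c - 3)*(c - 2)*(c + 1)*(c + 6)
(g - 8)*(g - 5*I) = g^2 - 8*g - 5*I*g + 40*I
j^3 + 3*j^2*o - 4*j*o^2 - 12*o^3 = (j - 2*o)*(j + 2*o)*(j + 3*o)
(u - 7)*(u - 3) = u^2 - 10*u + 21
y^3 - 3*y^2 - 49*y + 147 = (y - 7)*(y - 3)*(y + 7)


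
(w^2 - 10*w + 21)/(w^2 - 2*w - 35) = (w - 3)/(w + 5)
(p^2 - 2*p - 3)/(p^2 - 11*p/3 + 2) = 3*(p + 1)/(3*p - 2)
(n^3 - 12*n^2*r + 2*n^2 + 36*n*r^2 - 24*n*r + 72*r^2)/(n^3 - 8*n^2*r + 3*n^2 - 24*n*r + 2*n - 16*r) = (-n^2 + 12*n*r - 36*r^2)/(-n^2 + 8*n*r - n + 8*r)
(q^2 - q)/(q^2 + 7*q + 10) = q*(q - 1)/(q^2 + 7*q + 10)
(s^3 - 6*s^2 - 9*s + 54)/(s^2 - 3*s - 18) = s - 3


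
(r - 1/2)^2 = r^2 - r + 1/4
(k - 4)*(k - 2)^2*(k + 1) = k^4 - 7*k^3 + 12*k^2 + 4*k - 16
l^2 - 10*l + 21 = (l - 7)*(l - 3)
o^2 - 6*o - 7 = (o - 7)*(o + 1)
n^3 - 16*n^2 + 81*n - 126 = (n - 7)*(n - 6)*(n - 3)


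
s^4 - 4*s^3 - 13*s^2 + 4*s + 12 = (s - 6)*(s - 1)*(s + 1)*(s + 2)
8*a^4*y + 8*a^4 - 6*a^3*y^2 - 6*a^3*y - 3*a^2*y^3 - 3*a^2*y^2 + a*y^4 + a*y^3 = (-4*a + y)*(-a + y)*(2*a + y)*(a*y + a)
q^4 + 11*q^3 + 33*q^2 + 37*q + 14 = (q + 1)^2*(q + 2)*(q + 7)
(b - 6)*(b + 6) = b^2 - 36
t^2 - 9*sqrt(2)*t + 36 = (t - 6*sqrt(2))*(t - 3*sqrt(2))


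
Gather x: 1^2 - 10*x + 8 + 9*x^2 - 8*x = 9*x^2 - 18*x + 9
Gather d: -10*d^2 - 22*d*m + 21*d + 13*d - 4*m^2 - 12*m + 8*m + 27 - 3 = -10*d^2 + d*(34 - 22*m) - 4*m^2 - 4*m + 24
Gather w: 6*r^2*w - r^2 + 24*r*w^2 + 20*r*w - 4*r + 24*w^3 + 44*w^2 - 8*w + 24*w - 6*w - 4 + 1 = -r^2 - 4*r + 24*w^3 + w^2*(24*r + 44) + w*(6*r^2 + 20*r + 10) - 3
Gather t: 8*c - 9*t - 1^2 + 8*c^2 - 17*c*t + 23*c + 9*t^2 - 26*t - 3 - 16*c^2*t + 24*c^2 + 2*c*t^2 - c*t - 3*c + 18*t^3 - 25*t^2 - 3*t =32*c^2 + 28*c + 18*t^3 + t^2*(2*c - 16) + t*(-16*c^2 - 18*c - 38) - 4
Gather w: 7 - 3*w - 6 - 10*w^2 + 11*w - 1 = -10*w^2 + 8*w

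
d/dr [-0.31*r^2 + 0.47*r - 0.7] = 0.47 - 0.62*r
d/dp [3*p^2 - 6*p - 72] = 6*p - 6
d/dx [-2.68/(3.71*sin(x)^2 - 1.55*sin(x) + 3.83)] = (19.8856*sin(x) - 4.154)*cos(x)/(3.71*sin(x)^2 - 1.55*sin(x) + 3.83)^2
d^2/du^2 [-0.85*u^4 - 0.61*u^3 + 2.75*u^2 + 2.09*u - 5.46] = -10.2*u^2 - 3.66*u + 5.5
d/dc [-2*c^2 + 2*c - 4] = 2 - 4*c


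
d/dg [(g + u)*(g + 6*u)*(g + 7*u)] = 3*g^2 + 28*g*u + 55*u^2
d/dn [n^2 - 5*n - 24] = 2*n - 5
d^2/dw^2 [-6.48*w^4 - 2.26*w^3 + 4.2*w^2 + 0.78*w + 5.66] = -77.76*w^2 - 13.56*w + 8.4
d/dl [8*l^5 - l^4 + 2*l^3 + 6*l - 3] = 40*l^4 - 4*l^3 + 6*l^2 + 6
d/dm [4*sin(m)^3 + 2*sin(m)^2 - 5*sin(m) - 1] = (12*sin(m)^2 + 4*sin(m) - 5)*cos(m)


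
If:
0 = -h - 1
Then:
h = -1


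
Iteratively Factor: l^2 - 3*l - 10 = (l - 5)*(l + 2)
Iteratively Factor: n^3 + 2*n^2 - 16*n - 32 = (n + 4)*(n^2 - 2*n - 8) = (n + 2)*(n + 4)*(n - 4)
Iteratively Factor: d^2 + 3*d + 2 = (d + 1)*(d + 2)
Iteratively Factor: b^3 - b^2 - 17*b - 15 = (b + 3)*(b^2 - 4*b - 5) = (b - 5)*(b + 3)*(b + 1)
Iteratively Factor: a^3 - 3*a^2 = (a)*(a^2 - 3*a) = a^2*(a - 3)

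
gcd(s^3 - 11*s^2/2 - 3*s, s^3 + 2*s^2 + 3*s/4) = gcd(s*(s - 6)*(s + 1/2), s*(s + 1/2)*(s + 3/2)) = s^2 + s/2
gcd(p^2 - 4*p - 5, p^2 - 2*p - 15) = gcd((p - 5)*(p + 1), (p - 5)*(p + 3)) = p - 5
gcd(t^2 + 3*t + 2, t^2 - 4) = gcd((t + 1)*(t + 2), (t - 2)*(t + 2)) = t + 2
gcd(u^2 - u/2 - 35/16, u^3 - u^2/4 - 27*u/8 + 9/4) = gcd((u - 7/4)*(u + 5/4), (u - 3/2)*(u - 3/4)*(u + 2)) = 1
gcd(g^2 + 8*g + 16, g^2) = 1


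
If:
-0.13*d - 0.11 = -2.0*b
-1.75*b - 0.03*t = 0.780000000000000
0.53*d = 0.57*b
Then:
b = 0.06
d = 0.06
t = -29.45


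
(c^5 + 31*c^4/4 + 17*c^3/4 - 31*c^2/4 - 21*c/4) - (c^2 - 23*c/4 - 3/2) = c^5 + 31*c^4/4 + 17*c^3/4 - 35*c^2/4 + c/2 + 3/2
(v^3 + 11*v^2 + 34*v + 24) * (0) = 0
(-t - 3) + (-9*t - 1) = -10*t - 4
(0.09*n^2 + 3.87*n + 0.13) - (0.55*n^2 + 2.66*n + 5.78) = -0.46*n^2 + 1.21*n - 5.65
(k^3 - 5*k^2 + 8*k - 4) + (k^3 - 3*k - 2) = 2*k^3 - 5*k^2 + 5*k - 6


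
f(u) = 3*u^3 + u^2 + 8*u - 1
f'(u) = 9*u^2 + 2*u + 8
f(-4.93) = -375.60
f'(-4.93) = 216.88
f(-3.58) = -154.47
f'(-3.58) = 116.19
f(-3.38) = -132.46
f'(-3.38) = 104.06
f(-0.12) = -1.95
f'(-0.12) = 7.89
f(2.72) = 88.53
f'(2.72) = 80.03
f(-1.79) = -29.32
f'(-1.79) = 33.26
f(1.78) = 33.33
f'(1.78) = 40.08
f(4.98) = 434.16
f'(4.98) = 241.16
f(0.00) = -1.00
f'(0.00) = 8.00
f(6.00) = 731.00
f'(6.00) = 344.00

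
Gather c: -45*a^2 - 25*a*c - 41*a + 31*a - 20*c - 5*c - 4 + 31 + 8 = -45*a^2 - 10*a + c*(-25*a - 25) + 35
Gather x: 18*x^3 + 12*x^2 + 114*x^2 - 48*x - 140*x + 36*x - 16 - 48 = 18*x^3 + 126*x^2 - 152*x - 64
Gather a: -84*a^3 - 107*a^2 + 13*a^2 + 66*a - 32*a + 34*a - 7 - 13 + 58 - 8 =-84*a^3 - 94*a^2 + 68*a + 30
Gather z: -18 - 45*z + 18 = -45*z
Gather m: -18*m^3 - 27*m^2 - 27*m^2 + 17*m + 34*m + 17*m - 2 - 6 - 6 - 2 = -18*m^3 - 54*m^2 + 68*m - 16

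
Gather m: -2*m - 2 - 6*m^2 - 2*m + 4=-6*m^2 - 4*m + 2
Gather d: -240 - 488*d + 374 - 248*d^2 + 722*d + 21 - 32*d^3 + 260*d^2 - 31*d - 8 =-32*d^3 + 12*d^2 + 203*d + 147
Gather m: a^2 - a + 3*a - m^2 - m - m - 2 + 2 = a^2 + 2*a - m^2 - 2*m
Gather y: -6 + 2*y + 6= 2*y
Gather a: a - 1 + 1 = a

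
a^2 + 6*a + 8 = (a + 2)*(a + 4)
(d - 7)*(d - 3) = d^2 - 10*d + 21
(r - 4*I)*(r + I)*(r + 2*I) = r^3 - I*r^2 + 10*r + 8*I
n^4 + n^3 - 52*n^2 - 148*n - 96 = (n - 8)*(n + 1)*(n + 2)*(n + 6)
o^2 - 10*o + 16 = (o - 8)*(o - 2)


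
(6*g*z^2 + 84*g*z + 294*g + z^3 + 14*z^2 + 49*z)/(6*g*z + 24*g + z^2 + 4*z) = (z^2 + 14*z + 49)/(z + 4)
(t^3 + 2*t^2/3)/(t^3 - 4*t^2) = (t + 2/3)/(t - 4)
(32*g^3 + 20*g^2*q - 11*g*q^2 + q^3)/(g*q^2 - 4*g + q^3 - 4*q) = (32*g^2 - 12*g*q + q^2)/(q^2 - 4)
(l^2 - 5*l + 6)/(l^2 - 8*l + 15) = (l - 2)/(l - 5)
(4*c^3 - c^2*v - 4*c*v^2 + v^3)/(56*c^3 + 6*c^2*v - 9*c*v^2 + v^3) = (-c^2 + v^2)/(-14*c^2 - 5*c*v + v^2)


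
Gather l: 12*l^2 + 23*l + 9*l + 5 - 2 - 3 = 12*l^2 + 32*l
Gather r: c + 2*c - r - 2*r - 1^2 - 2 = 3*c - 3*r - 3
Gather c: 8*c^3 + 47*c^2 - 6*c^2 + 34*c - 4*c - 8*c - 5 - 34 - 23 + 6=8*c^3 + 41*c^2 + 22*c - 56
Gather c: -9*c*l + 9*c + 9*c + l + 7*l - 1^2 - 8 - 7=c*(18 - 9*l) + 8*l - 16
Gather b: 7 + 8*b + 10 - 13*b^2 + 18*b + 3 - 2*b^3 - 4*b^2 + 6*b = -2*b^3 - 17*b^2 + 32*b + 20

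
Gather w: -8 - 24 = -32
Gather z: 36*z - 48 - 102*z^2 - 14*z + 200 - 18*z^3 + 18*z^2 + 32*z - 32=-18*z^3 - 84*z^2 + 54*z + 120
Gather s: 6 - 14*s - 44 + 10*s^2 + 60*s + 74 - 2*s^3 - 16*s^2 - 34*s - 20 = -2*s^3 - 6*s^2 + 12*s + 16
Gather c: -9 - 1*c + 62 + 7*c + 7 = 6*c + 60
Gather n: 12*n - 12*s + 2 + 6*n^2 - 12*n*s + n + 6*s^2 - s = 6*n^2 + n*(13 - 12*s) + 6*s^2 - 13*s + 2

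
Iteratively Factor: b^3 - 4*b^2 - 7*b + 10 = (b - 1)*(b^2 - 3*b - 10) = (b - 5)*(b - 1)*(b + 2)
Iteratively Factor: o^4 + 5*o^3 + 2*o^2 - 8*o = (o - 1)*(o^3 + 6*o^2 + 8*o) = (o - 1)*(o + 4)*(o^2 + 2*o) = o*(o - 1)*(o + 4)*(o + 2)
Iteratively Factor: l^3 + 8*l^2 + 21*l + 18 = (l + 3)*(l^2 + 5*l + 6) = (l + 3)^2*(l + 2)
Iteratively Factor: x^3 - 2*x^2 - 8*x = (x - 4)*(x^2 + 2*x) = x*(x - 4)*(x + 2)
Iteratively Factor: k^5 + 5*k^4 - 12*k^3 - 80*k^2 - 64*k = (k + 1)*(k^4 + 4*k^3 - 16*k^2 - 64*k) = (k - 4)*(k + 1)*(k^3 + 8*k^2 + 16*k) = (k - 4)*(k + 1)*(k + 4)*(k^2 + 4*k) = k*(k - 4)*(k + 1)*(k + 4)*(k + 4)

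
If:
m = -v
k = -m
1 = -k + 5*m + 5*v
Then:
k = -1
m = 1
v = -1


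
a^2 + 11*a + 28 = (a + 4)*(a + 7)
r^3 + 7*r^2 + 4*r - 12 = (r - 1)*(r + 2)*(r + 6)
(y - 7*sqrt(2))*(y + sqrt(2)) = y^2 - 6*sqrt(2)*y - 14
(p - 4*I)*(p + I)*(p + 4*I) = p^3 + I*p^2 + 16*p + 16*I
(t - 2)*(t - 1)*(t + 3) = t^3 - 7*t + 6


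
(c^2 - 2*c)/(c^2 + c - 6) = c/(c + 3)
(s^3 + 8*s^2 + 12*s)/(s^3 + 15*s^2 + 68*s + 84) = s/(s + 7)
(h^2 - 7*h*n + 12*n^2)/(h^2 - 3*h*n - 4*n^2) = (h - 3*n)/(h + n)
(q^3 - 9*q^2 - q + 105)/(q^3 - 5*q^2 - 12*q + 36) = (q^2 - 12*q + 35)/(q^2 - 8*q + 12)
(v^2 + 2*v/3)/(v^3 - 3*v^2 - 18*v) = (v + 2/3)/(v^2 - 3*v - 18)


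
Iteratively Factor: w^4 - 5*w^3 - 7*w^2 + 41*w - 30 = (w - 5)*(w^3 - 7*w + 6) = (w - 5)*(w + 3)*(w^2 - 3*w + 2) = (w - 5)*(w - 2)*(w + 3)*(w - 1)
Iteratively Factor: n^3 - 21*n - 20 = (n + 1)*(n^2 - n - 20) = (n + 1)*(n + 4)*(n - 5)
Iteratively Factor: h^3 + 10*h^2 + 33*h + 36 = (h + 3)*(h^2 + 7*h + 12) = (h + 3)^2*(h + 4)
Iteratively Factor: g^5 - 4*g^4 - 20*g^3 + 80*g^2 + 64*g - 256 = (g - 4)*(g^4 - 20*g^2 + 64) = (g - 4)^2*(g^3 + 4*g^2 - 4*g - 16) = (g - 4)^2*(g - 2)*(g^2 + 6*g + 8) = (g - 4)^2*(g - 2)*(g + 4)*(g + 2)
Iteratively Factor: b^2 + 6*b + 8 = (b + 4)*(b + 2)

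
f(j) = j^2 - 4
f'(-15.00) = -30.00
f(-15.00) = 221.00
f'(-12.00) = -24.00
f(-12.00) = 140.00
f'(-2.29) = -4.58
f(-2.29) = 1.24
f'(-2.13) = -4.26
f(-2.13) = 0.54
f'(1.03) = 2.06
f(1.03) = -2.94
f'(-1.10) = -2.20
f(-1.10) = -2.79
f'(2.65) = 5.30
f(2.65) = 3.02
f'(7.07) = 14.14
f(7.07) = 45.98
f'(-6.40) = -12.80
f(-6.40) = 36.96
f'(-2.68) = -5.36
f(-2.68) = 3.18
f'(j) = 2*j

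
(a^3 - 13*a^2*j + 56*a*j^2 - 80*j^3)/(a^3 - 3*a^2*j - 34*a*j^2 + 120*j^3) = (a - 4*j)/(a + 6*j)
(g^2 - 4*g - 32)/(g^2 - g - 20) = (g - 8)/(g - 5)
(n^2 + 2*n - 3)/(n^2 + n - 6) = (n - 1)/(n - 2)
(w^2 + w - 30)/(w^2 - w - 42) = (w - 5)/(w - 7)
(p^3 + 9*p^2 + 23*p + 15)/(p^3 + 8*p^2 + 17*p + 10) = (p + 3)/(p + 2)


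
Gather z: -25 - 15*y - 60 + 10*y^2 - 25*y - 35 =10*y^2 - 40*y - 120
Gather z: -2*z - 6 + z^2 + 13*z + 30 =z^2 + 11*z + 24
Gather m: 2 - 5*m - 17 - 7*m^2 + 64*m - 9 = -7*m^2 + 59*m - 24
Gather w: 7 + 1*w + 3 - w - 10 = 0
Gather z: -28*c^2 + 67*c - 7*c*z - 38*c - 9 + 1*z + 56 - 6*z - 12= -28*c^2 + 29*c + z*(-7*c - 5) + 35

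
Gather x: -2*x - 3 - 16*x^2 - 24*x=-16*x^2 - 26*x - 3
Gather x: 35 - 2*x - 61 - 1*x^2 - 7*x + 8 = -x^2 - 9*x - 18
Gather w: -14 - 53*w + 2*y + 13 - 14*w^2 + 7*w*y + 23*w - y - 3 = -14*w^2 + w*(7*y - 30) + y - 4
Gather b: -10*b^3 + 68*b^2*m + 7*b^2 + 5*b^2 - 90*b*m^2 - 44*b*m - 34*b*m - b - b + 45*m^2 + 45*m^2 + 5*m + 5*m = -10*b^3 + b^2*(68*m + 12) + b*(-90*m^2 - 78*m - 2) + 90*m^2 + 10*m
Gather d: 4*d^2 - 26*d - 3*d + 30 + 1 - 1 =4*d^2 - 29*d + 30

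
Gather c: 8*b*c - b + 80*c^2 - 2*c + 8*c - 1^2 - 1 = -b + 80*c^2 + c*(8*b + 6) - 2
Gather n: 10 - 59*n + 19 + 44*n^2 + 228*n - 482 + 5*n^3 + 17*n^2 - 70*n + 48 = 5*n^3 + 61*n^2 + 99*n - 405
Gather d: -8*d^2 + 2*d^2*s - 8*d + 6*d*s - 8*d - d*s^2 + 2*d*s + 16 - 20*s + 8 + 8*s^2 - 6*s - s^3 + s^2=d^2*(2*s - 8) + d*(-s^2 + 8*s - 16) - s^3 + 9*s^2 - 26*s + 24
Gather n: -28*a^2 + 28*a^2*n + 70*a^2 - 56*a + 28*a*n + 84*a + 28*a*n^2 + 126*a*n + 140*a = 42*a^2 + 28*a*n^2 + 168*a + n*(28*a^2 + 154*a)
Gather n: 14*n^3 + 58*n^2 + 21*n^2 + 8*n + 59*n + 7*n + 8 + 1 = 14*n^3 + 79*n^2 + 74*n + 9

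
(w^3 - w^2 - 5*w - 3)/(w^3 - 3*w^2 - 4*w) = (w^2 - 2*w - 3)/(w*(w - 4))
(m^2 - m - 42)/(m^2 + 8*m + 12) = (m - 7)/(m + 2)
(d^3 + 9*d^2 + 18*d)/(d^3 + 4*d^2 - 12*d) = (d + 3)/(d - 2)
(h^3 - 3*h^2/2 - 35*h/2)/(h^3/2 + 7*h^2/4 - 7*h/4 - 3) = 2*h*(2*h^2 - 3*h - 35)/(2*h^3 + 7*h^2 - 7*h - 12)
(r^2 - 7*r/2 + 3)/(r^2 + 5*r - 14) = (r - 3/2)/(r + 7)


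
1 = 1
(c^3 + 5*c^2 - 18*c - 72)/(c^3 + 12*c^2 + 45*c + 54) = (c - 4)/(c + 3)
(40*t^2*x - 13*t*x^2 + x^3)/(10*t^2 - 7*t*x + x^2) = x*(-8*t + x)/(-2*t + x)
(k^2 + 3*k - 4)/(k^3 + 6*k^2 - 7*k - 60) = (k - 1)/(k^2 + 2*k - 15)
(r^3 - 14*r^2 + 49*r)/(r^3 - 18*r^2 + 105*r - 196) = r/(r - 4)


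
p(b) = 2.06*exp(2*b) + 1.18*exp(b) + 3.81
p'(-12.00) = 0.00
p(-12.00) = 3.81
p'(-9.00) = 0.00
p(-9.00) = 3.81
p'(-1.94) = 0.25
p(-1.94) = 4.02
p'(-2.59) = 0.11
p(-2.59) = 3.91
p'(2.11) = 290.03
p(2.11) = 153.69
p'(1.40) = 72.54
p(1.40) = 42.47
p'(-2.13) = 0.20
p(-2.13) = 3.98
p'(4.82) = 63459.73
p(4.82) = 31806.82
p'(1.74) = 140.46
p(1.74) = 77.40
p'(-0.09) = 4.52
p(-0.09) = 6.61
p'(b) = 4.12*exp(2*b) + 1.18*exp(b)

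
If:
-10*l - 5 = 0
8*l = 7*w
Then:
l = -1/2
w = -4/7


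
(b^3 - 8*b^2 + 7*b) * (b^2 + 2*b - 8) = b^5 - 6*b^4 - 17*b^3 + 78*b^2 - 56*b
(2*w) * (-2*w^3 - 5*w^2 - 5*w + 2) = -4*w^4 - 10*w^3 - 10*w^2 + 4*w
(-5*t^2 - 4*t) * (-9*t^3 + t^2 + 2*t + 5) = 45*t^5 + 31*t^4 - 14*t^3 - 33*t^2 - 20*t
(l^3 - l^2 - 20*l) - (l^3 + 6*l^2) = -7*l^2 - 20*l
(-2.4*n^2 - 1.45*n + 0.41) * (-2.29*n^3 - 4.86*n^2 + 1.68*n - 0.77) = 5.496*n^5 + 14.9845*n^4 + 2.0761*n^3 - 2.5806*n^2 + 1.8053*n - 0.3157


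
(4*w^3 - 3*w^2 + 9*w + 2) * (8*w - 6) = 32*w^4 - 48*w^3 + 90*w^2 - 38*w - 12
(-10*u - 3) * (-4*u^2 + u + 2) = 40*u^3 + 2*u^2 - 23*u - 6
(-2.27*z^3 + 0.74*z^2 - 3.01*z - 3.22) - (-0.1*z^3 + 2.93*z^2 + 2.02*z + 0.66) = -2.17*z^3 - 2.19*z^2 - 5.03*z - 3.88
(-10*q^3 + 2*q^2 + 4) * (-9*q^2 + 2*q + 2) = 90*q^5 - 38*q^4 - 16*q^3 - 32*q^2 + 8*q + 8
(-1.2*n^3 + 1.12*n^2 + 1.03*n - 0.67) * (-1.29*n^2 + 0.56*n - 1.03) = 1.548*n^5 - 2.1168*n^4 + 0.5345*n^3 + 0.2875*n^2 - 1.4361*n + 0.6901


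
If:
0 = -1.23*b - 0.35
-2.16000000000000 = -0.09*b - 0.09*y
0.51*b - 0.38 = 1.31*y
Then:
No Solution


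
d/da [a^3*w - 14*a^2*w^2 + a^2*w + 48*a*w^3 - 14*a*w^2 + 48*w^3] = w*(3*a^2 - 28*a*w + 2*a + 48*w^2 - 14*w)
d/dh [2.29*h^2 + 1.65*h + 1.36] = 4.58*h + 1.65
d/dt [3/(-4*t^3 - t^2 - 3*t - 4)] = 3*(12*t^2 + 2*t + 3)/(4*t^3 + t^2 + 3*t + 4)^2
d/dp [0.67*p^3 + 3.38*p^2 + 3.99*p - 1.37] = 2.01*p^2 + 6.76*p + 3.99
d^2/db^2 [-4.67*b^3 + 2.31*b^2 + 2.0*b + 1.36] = 4.62 - 28.02*b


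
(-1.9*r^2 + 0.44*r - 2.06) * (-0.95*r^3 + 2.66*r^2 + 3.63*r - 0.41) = 1.805*r^5 - 5.472*r^4 - 3.7696*r^3 - 3.1034*r^2 - 7.6582*r + 0.8446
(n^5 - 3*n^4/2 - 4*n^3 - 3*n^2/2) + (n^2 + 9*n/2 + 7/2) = n^5 - 3*n^4/2 - 4*n^3 - n^2/2 + 9*n/2 + 7/2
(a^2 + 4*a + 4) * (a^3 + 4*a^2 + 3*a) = a^5 + 8*a^4 + 23*a^3 + 28*a^2 + 12*a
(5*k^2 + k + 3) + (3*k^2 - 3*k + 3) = 8*k^2 - 2*k + 6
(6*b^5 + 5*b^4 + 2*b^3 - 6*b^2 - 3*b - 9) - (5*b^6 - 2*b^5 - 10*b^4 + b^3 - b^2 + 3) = -5*b^6 + 8*b^5 + 15*b^4 + b^3 - 5*b^2 - 3*b - 12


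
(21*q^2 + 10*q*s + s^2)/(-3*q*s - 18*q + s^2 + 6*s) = (-21*q^2 - 10*q*s - s^2)/(3*q*s + 18*q - s^2 - 6*s)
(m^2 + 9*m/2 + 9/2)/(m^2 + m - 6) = (m + 3/2)/(m - 2)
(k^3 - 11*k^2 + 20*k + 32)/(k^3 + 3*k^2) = (k^3 - 11*k^2 + 20*k + 32)/(k^2*(k + 3))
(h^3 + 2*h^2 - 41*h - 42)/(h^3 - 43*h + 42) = (h + 1)/(h - 1)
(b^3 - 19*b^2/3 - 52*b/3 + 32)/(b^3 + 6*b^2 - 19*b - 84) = (3*b^2 - 28*b + 32)/(3*(b^2 + 3*b - 28))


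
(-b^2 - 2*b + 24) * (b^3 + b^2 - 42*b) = -b^5 - 3*b^4 + 64*b^3 + 108*b^2 - 1008*b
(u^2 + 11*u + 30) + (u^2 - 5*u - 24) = 2*u^2 + 6*u + 6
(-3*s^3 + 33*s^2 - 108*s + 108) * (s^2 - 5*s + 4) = -3*s^5 + 48*s^4 - 285*s^3 + 780*s^2 - 972*s + 432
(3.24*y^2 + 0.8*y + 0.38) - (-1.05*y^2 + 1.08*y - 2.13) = 4.29*y^2 - 0.28*y + 2.51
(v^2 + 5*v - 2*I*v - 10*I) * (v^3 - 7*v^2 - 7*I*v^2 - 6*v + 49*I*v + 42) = v^5 - 2*v^4 - 9*I*v^4 - 55*v^3 + 18*I*v^3 + 40*v^2 + 327*I*v^2 + 700*v - 24*I*v - 420*I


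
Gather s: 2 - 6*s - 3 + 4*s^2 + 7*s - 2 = 4*s^2 + s - 3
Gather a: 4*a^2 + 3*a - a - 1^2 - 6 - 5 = 4*a^2 + 2*a - 12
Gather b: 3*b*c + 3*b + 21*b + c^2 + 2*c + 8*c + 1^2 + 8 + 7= b*(3*c + 24) + c^2 + 10*c + 16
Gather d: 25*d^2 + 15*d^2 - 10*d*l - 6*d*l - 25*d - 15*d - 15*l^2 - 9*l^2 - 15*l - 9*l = 40*d^2 + d*(-16*l - 40) - 24*l^2 - 24*l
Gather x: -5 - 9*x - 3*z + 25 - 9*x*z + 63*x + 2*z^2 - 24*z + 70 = x*(54 - 9*z) + 2*z^2 - 27*z + 90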